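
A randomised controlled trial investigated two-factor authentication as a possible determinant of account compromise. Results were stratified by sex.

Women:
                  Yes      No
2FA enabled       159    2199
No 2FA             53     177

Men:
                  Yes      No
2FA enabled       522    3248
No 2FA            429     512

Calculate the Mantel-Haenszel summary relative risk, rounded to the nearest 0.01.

RR_MH = Σ(aᵢ·n₀ᵢ/nᵢ) / Σ(cᵢ·n₁ᵢ/nᵢ), with n₁ᵢ = aᵢ+bᵢ (exposed), n₀ᵢ = cᵢ+dᵢ (unexposed), nᵢ = n₁ᵢ+n₀ᵢ.
Stratum 1 (Women): n₁ = 2358, n₀ = 230, n = 2588; a·n₀/n = 159·230/2588 = 14.1306; c·n₁/n = 53·2358/2588 = 48.2898
Stratum 2 (Men): n₁ = 3770, n₀ = 941, n = 4711; a·n₀/n = 522·941/4711 = 104.2670; c·n₁/n = 429·3770/4711 = 343.3093
RR_MH = (14.1306 + 104.2670) / (48.2898 + 343.3093) = 118.3976 / 391.5991 = 0.30234

0.30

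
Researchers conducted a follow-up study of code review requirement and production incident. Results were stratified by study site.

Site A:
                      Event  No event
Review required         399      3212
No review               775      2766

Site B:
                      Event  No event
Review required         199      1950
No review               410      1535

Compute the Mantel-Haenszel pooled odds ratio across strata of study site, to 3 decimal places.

0.421

OR_MH = Σ(aᵢdᵢ/nᵢ) / Σ(bᵢcᵢ/nᵢ), where nᵢ is the stratum total.
Stratum 1 (Site A): n = 7152; a·d/n = 399·2766/7152 = 154.3112; b·c/n = 3212·775/7152 = 348.0565
Stratum 2 (Site B): n = 4094; a·d/n = 199·1535/4094 = 74.6128; b·c/n = 1950·410/4094 = 195.2858
OR_MH = (154.3112 + 74.6128) / (348.0565 + 195.2858) = 228.9241 / 543.3423 = 0.42133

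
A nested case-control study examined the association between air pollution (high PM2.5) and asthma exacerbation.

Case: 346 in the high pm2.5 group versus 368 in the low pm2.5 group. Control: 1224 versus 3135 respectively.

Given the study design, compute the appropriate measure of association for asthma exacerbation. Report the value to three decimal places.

From the description: a = 346, b = 1224, c = 368, d = 3135.
This is a nested case-control study: participants were sampled on outcome status, so risks in the source population cannot be estimated directly — relative risk is not valid here. The odds ratio is the appropriate measure.
OR = (a·d)/(b·c) = (346 × 3135) / (1224 × 368) = 1084710 / 450432 = 2.40815

2.408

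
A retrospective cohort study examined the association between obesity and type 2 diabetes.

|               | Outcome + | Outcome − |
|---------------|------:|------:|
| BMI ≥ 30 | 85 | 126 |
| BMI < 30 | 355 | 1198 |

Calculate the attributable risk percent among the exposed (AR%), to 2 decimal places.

43.26

Cells: a = 85, b = 126, c = 355, d = 1198.
Risk in exposed = 85/211 = 0.40284; risk in unexposed = 355/1553 = 0.22859.
RR = 0.40284/0.22859 = 1.76230
AR% = (RR − 1)/RR × 100 = (1.76230 − 1)/1.76230 × 100 = 43.2559%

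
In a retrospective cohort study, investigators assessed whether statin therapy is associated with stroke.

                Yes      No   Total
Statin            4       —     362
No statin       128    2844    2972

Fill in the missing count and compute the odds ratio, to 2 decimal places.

0.25

The missing cell is in the exposed row: 362 − 4 = 358.
So a = 4, b = 358, c = 128, d = 2844.
OR = (a·d)/(b·c) = (4 × 2844) / (358 × 128) = 11376 / 45824 = 0.24825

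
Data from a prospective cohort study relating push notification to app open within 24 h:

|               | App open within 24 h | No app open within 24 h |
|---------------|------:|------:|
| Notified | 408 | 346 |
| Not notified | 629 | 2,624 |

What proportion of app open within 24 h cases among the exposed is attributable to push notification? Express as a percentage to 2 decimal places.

Cells: a = 408, b = 346, c = 629, d = 2624.
Risk in exposed = 408/754 = 0.54111; risk in unexposed = 629/3253 = 0.19336.
RR = 0.54111/0.19336 = 2.79848
AR% = (RR − 1)/RR × 100 = (2.79848 − 1)/2.79848 × 100 = 64.2663%

64.27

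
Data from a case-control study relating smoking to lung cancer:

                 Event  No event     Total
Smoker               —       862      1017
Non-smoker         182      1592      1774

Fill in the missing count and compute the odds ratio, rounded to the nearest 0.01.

1.57

The missing cell is in the exposed row: 1017 − 862 = 155.
So a = 155, b = 862, c = 182, d = 1592.
OR = (a·d)/(b·c) = (155 × 1592) / (862 × 182) = 246760 / 156884 = 1.57288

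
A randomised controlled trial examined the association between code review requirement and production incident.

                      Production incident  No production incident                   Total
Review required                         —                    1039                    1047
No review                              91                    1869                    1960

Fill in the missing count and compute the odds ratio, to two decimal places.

0.16

The missing cell is in the exposed row: 1047 − 1039 = 8.
So a = 8, b = 1039, c = 91, d = 1869.
OR = (a·d)/(b·c) = (8 × 1869) / (1039 × 91) = 14952 / 94549 = 0.15814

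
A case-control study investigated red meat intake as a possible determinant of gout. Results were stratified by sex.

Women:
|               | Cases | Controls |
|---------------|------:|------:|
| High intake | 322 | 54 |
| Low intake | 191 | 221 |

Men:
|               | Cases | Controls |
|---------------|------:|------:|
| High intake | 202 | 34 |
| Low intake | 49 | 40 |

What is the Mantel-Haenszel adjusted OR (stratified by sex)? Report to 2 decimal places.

OR_MH = Σ(aᵢdᵢ/nᵢ) / Σ(bᵢcᵢ/nᵢ), where nᵢ is the stratum total.
Stratum 1 (Women): n = 788; a·d/n = 322·221/788 = 90.3071; b·c/n = 54·191/788 = 13.0888
Stratum 2 (Men): n = 325; a·d/n = 202·40/325 = 24.8615; b·c/n = 34·49/325 = 5.1262
OR_MH = (90.3071 + 24.8615) / (13.0888 + 5.1262) = 115.1686 / 18.2150 = 6.32274

6.32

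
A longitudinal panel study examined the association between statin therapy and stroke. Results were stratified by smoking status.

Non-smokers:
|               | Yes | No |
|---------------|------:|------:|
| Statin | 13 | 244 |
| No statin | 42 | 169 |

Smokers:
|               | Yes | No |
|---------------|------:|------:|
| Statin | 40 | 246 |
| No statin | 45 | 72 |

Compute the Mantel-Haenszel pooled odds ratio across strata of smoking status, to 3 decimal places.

OR_MH = Σ(aᵢdᵢ/nᵢ) / Σ(bᵢcᵢ/nᵢ), where nᵢ is the stratum total.
Stratum 1 (Non-smokers): n = 468; a·d/n = 13·169/468 = 4.6944; b·c/n = 244·42/468 = 21.8974
Stratum 2 (Smokers): n = 403; a·d/n = 40·72/403 = 7.1464; b·c/n = 246·45/403 = 27.4690
OR_MH = (4.6944 + 7.1464) / (21.8974 + 27.4690) = 11.8408 / 49.3664 = 0.23986

0.240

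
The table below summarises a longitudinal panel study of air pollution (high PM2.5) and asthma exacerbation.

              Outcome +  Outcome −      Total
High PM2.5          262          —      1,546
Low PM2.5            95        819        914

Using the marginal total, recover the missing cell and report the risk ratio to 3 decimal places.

1.630

The missing cell is in the exposed row: 1546 − 262 = 1284.
So a = 262, b = 1284, c = 95, d = 819.
RR = [a/(a+b)] / [c/(c+d)] = (262/1546) / (95/914) = 0.16947/0.10394 = 1.63048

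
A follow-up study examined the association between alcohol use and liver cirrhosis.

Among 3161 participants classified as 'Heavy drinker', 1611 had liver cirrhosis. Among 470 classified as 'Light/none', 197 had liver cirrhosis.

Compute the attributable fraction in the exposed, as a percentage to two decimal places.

17.76

From the description: a = 1611, b = 1550, c = 197, d = 273.
Risk in exposed = 1611/3161 = 0.50965; risk in unexposed = 197/470 = 0.41915.
RR = 0.50965/0.41915 = 1.21591
AR% = (RR − 1)/RR × 100 = (1.21591 − 1)/1.21591 × 100 = 17.7573%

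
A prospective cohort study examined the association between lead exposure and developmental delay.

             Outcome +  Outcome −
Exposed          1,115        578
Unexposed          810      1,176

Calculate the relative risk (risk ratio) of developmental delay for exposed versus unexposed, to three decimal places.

1.615

Cells: a = 1115, b = 578, c = 810, d = 1176.
Risk in exposed = 1115/1693 = 0.65859; risk in unexposed = 810/1986 = 0.40785.
RR = 0.65859 / 0.40785 = 1.61478
The risk among the exposed is 1.61 times that among the unexposed.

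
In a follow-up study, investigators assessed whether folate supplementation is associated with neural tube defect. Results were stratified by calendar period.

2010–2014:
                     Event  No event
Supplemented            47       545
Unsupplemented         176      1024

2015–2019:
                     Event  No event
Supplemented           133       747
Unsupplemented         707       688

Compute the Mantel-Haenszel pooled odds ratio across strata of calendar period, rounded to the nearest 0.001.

0.235

OR_MH = Σ(aᵢdᵢ/nᵢ) / Σ(bᵢcᵢ/nᵢ), where nᵢ is the stratum total.
Stratum 1 (2010–2014): n = 1792; a·d/n = 47·1024/1792 = 26.8571; b·c/n = 545·176/1792 = 53.5268
Stratum 2 (2015–2019): n = 2275; a·d/n = 133·688/2275 = 40.2215; b·c/n = 747·707/2275 = 232.1446
OR_MH = (26.8571 + 40.2215) / (53.5268 + 232.1446) = 67.0787 / 285.6714 = 0.23481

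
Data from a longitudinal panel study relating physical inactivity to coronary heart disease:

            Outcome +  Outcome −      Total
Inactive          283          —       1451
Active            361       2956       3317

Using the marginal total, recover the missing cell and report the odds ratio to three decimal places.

The missing cell is in the exposed row: 1451 − 283 = 1168.
So a = 283, b = 1168, c = 361, d = 2956.
OR = (a·d)/(b·c) = (283 × 2956) / (1168 × 361) = 836548 / 421648 = 1.98400

1.984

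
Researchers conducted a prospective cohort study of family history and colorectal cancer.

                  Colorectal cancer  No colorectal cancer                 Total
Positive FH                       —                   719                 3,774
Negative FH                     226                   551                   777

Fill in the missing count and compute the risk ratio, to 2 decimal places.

The missing cell is in the exposed row: 3774 − 719 = 3055.
So a = 3055, b = 719, c = 226, d = 551.
RR = [a/(a+b)] / [c/(c+d)] = (3055/3774) / (226/777) = 0.80949/0.29086 = 2.78306

2.78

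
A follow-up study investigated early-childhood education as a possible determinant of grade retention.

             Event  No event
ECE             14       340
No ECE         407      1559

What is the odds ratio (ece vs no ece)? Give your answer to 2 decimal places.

Cells: a = 14, b = 340, c = 407, d = 1559.
OR = (a·d)/(b·c) = (14 × 1559) / (340 × 407) = 21826 / 138380 = 0.15773
Exposure is associated with lower odds of grade retention (OR = 0.16 < 1).

0.16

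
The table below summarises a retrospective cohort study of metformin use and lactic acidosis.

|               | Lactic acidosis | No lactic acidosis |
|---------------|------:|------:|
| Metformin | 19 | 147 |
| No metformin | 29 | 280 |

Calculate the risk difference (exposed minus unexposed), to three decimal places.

Cells: a = 19, b = 147, c = 29, d = 280.
Risk in exposed = 19/166 = 0.114458; risk in unexposed = 29/309 = 0.093851.
Risk difference = 0.114458 − 0.093851 = 0.020607

0.021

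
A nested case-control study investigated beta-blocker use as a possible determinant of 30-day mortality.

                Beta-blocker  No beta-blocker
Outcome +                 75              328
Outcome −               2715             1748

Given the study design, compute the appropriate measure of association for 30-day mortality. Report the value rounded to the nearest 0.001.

0.147

Reading the table with exposure as columns: a = 75 (Beta-blocker, case), b = 2715 (Beta-blocker, non-case), c = 328 (No beta-blocker, case), d = 1748.
This is a nested case-control study: participants were sampled on outcome status, so risks in the source population cannot be estimated directly — relative risk is not valid here. The odds ratio is the appropriate measure.
OR = (a·d)/(b·c) = (75 × 1748) / (2715 × 328) = 131100 / 890520 = 0.14722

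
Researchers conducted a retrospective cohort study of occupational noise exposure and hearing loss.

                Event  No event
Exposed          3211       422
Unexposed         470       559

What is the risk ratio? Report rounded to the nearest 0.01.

Cells: a = 3211, b = 422, c = 470, d = 559.
Risk in exposed = 3211/3633 = 0.88384; risk in unexposed = 470/1029 = 0.45675.
RR = 0.88384 / 0.45675 = 1.93505
The risk among the exposed is 1.94 times that among the unexposed.

1.94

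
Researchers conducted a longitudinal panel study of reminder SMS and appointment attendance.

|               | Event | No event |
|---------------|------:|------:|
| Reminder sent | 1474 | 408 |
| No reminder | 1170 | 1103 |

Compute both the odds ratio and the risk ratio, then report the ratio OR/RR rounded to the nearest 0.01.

2.24

Cells: a = 1474, b = 408, c = 1170, d = 1103.
OR = (1474·1103)/(408·1170) = 1625822/477360 = 3.40586
Risk in exposed = 1474/1882 = 0.78321; risk in unexposed = 1170/2273 = 0.51474; RR = 1.52157
OR/RR = 3.40586 / 1.52157 = 2.23839
The outcome is not rare, so the OR lies further from 1 than the RR.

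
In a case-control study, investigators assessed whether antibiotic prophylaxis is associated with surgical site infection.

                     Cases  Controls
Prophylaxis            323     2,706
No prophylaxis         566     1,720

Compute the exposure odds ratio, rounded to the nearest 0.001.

0.363

Cells: a = 323, b = 2706, c = 566, d = 1720.
OR = (a·d)/(b·c) = (323 × 1720) / (2706 × 566) = 555560 / 1531596 = 0.36273
Exposure is associated with lower odds of surgical site infection (OR = 0.36 < 1).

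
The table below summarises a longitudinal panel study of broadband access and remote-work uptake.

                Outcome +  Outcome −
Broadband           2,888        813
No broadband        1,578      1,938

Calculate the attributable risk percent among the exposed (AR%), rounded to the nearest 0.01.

Cells: a = 2888, b = 813, c = 1578, d = 1938.
Risk in exposed = 2888/3701 = 0.78033; risk in unexposed = 1578/3516 = 0.44881.
RR = 0.78033/0.44881 = 1.73868
AR% = (RR − 1)/RR × 100 = (1.73868 − 1)/1.73868 × 100 = 42.4851%

42.49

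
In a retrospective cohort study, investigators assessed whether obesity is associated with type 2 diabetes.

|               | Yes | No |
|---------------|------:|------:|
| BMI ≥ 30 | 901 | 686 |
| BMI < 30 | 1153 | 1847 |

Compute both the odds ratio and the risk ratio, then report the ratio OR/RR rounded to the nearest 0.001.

1.424

Cells: a = 901, b = 686, c = 1153, d = 1847.
OR = (901·1847)/(686·1153) = 1664147/790958 = 2.10396
Risk in exposed = 901/1587 = 0.56774; risk in unexposed = 1153/3000 = 0.38433; RR = 1.47720
OR/RR = 2.10396 / 1.47720 = 1.42429
The outcome is not rare, so the OR lies further from 1 than the RR.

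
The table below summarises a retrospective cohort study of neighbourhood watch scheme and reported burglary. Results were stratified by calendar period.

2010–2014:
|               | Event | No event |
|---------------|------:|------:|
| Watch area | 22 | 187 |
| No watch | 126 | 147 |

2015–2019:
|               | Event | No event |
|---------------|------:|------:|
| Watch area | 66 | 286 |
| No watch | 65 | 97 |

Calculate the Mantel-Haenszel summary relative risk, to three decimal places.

0.335

RR_MH = Σ(aᵢ·n₀ᵢ/nᵢ) / Σ(cᵢ·n₁ᵢ/nᵢ), with n₁ᵢ = aᵢ+bᵢ (exposed), n₀ᵢ = cᵢ+dᵢ (unexposed), nᵢ = n₁ᵢ+n₀ᵢ.
Stratum 1 (2010–2014): n₁ = 209, n₀ = 273, n = 482; a·n₀/n = 22·273/482 = 12.4606; c·n₁/n = 126·209/482 = 54.6349
Stratum 2 (2015–2019): n₁ = 352, n₀ = 162, n = 514; a·n₀/n = 66·162/514 = 20.8016; c·n₁/n = 65·352/514 = 44.5136
RR_MH = (12.4606 + 20.8016) / (54.6349 + 44.5136) = 33.2621 / 99.1485 = 0.33548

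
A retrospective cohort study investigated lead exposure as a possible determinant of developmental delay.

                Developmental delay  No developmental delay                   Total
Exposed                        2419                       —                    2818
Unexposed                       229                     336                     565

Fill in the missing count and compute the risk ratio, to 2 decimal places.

2.12

The missing cell is in the exposed row: 2818 − 2419 = 399.
So a = 2419, b = 399, c = 229, d = 336.
RR = [a/(a+b)] / [c/(c+d)] = (2419/2818) / (229/565) = 0.85841/0.40531 = 2.11791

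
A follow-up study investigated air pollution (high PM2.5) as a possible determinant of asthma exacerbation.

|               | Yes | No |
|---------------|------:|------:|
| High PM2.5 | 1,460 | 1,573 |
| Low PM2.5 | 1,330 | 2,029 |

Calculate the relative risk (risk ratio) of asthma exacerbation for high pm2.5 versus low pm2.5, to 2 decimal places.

1.22

Cells: a = 1460, b = 1573, c = 1330, d = 2029.
Risk in exposed = 1460/3033 = 0.48137; risk in unexposed = 1330/3359 = 0.39595.
RR = 0.48137 / 0.39595 = 1.21573
The risk among the exposed is 1.22 times that among the unexposed.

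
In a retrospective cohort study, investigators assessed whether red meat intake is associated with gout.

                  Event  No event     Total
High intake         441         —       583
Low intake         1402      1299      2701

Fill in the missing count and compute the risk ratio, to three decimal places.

1.457

The missing cell is in the exposed row: 583 − 441 = 142.
So a = 441, b = 142, c = 1402, d = 1299.
RR = [a/(a+b)] / [c/(c+d)] = (441/583) / (1402/2701) = 0.75643/0.51907 = 1.45729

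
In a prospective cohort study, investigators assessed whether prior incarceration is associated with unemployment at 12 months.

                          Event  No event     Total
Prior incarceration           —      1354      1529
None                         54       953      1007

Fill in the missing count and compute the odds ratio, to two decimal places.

2.28

The missing cell is in the exposed row: 1529 − 1354 = 175.
So a = 175, b = 1354, c = 54, d = 953.
OR = (a·d)/(b·c) = (175 × 953) / (1354 × 54) = 166775 / 73116 = 2.28096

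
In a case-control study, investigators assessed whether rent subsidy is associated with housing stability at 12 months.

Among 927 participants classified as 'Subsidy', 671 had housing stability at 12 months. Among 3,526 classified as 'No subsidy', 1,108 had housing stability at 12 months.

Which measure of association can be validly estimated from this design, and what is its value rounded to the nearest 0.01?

5.72

From the description: a = 671, b = 256, c = 1108, d = 2418.
This is a case-control study: participants were sampled on outcome status, so risks in the source population cannot be estimated directly — relative risk is not valid here. The odds ratio is the appropriate measure.
OR = (a·d)/(b·c) = (671 × 2418) / (256 × 1108) = 1622478 / 283648 = 5.72004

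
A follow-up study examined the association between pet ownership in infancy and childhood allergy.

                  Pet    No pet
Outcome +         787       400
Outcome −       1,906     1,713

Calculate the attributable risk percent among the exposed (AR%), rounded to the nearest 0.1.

Reading the table with exposure as columns: a = 787 (Pet, case), b = 1906 (Pet, non-case), c = 400 (No pet, case), d = 1713.
Risk in exposed = 787/2693 = 0.29224; risk in unexposed = 400/2113 = 0.18930.
RR = 0.29224/0.18930 = 1.54375
AR% = (RR − 1)/RR × 100 = (1.54375 − 1)/1.54375 × 100 = 35.2228%

35.2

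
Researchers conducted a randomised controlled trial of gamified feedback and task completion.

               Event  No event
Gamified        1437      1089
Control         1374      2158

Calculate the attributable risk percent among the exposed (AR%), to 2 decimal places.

Cells: a = 1437, b = 1089, c = 1374, d = 2158.
Risk in exposed = 1437/2526 = 0.56888; risk in unexposed = 1374/3532 = 0.38901.
RR = 0.56888/0.38901 = 1.46237
AR% = (RR − 1)/RR × 100 = (1.46237 − 1)/1.46237 × 100 = 31.6179%

31.62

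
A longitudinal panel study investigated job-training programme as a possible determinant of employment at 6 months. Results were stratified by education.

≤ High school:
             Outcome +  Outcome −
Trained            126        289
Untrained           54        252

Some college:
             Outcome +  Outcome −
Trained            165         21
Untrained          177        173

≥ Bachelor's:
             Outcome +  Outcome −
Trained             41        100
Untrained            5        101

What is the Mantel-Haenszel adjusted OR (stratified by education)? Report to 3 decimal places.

OR_MH = Σ(aᵢdᵢ/nᵢ) / Σ(bᵢcᵢ/nᵢ), where nᵢ is the stratum total.
Stratum 1 (≤ High school): n = 721; a·d/n = 126·252/721 = 44.0388; b·c/n = 289·54/721 = 21.6449
Stratum 2 (Some college): n = 536; a·d/n = 165·173/536 = 53.2556; b·c/n = 21·177/536 = 6.9347
Stratum 3 (≥ Bachelor's): n = 247; a·d/n = 41·101/247 = 16.7652; b·c/n = 100·5/247 = 2.0243
OR_MH = (44.0388 + 53.2556 + 16.7652) / (21.6449 + 6.9347 + 2.0243) = 114.0596 / 30.6039 = 3.72696

3.727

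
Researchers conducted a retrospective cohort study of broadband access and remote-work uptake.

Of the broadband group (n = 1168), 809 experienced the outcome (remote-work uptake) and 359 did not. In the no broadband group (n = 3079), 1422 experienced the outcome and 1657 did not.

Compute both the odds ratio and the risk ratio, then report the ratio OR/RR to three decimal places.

From the description: a = 809, b = 359, c = 1422, d = 1657.
OR = (809·1657)/(359·1422) = 1340513/510498 = 2.62589
Risk in exposed = 809/1168 = 0.69264; risk in unexposed = 1422/3079 = 0.46184; RR = 1.49974
OR/RR = 2.62589 / 1.49974 = 1.75090
The outcome is not rare, so the OR lies further from 1 than the RR.

1.751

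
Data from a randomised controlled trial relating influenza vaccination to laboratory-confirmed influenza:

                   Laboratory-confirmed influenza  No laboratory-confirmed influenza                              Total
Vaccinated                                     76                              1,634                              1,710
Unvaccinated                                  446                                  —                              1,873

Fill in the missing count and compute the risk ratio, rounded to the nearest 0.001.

0.187

The missing cell is in the unexposed row: 1873 − 446 = 1427.
So a = 76, b = 1634, c = 446, d = 1427.
RR = [a/(a+b)] / [c/(c+d)] = (76/1710) / (446/1873) = 0.04444/0.23812 = 0.18665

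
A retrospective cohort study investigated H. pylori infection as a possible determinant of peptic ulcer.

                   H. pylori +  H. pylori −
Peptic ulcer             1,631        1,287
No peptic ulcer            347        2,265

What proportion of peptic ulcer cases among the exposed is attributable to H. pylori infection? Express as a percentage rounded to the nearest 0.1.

56.1

Reading the table with exposure as columns: a = 1631 (H. pylori +, case), b = 347 (H. pylori +, non-case), c = 1287 (H. pylori −, case), d = 2265.
Risk in exposed = 1631/1978 = 0.82457; risk in unexposed = 1287/3552 = 0.36233.
RR = 0.82457/0.36233 = 2.27574
AR% = (RR − 1)/RR × 100 = (2.27574 − 1)/2.27574 × 100 = 56.0582%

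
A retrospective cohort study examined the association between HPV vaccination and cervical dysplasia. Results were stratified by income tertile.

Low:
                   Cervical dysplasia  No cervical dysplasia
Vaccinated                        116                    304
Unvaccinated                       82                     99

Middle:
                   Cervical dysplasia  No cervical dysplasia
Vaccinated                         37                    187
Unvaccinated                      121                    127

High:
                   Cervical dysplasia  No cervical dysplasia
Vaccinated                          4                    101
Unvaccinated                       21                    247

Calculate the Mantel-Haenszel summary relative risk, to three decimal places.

RR_MH = Σ(aᵢ·n₀ᵢ/nᵢ) / Σ(cᵢ·n₁ᵢ/nᵢ), with n₁ᵢ = aᵢ+bᵢ (exposed), n₀ᵢ = cᵢ+dᵢ (unexposed), nᵢ = n₁ᵢ+n₀ᵢ.
Stratum 1 (Low): n₁ = 420, n₀ = 181, n = 601; a·n₀/n = 116·181/601 = 34.9351; c·n₁/n = 82·420/601 = 57.3045
Stratum 2 (Middle): n₁ = 224, n₀ = 248, n = 472; a·n₀/n = 37·248/472 = 19.4407; c·n₁/n = 121·224/472 = 57.4237
Stratum 3 (High): n₁ = 105, n₀ = 268, n = 373; a·n₀/n = 4·268/373 = 2.8740; c·n₁/n = 21·105/373 = 5.9115
RR_MH = (34.9351 + 19.4407 + 2.8740) / (57.3045 + 57.4237 + 5.9115) = 57.2498 / 120.6397 = 0.47455

0.475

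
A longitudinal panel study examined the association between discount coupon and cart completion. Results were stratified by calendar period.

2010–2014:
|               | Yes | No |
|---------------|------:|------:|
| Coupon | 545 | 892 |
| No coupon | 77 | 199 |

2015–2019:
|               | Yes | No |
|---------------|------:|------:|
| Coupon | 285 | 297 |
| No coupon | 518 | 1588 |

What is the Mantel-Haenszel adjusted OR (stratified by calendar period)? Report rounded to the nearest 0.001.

2.380

OR_MH = Σ(aᵢdᵢ/nᵢ) / Σ(bᵢcᵢ/nᵢ), where nᵢ is the stratum total.
Stratum 1 (2010–2014): n = 1713; a·d/n = 545·199/1713 = 63.3129; b·c/n = 892·77/1713 = 40.0957
Stratum 2 (2015–2019): n = 2688; a·d/n = 285·1588/2688 = 168.3705; b·c/n = 297·518/2688 = 57.2344
OR_MH = (63.3129 + 168.3705) / (40.0957 + 57.2344) = 231.6834 / 97.3301 = 2.38039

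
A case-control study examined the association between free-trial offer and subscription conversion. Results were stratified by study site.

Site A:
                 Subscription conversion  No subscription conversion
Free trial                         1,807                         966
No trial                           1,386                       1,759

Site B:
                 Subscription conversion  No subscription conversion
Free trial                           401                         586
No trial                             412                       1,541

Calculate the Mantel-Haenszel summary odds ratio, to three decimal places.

OR_MH = Σ(aᵢdᵢ/nᵢ) / Σ(bᵢcᵢ/nᵢ), where nᵢ is the stratum total.
Stratum 1 (Site A): n = 5918; a·d/n = 1807·1759/5918 = 537.0924; b·c/n = 966·1386/5918 = 226.2379
Stratum 2 (Site B): n = 2940; a·d/n = 401·1541/2940 = 210.1840; b·c/n = 586·412/2940 = 82.1197
OR_MH = (537.0924 + 210.1840) / (226.2379 + 82.1197) = 747.2764 / 308.3576 = 2.42341

2.423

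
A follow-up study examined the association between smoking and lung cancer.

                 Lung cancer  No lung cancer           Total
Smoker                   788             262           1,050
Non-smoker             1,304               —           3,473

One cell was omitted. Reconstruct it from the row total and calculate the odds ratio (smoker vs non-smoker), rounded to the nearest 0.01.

5.00

The missing cell is in the unexposed row: 3473 − 1304 = 2169.
So a = 788, b = 262, c = 1304, d = 2169.
OR = (a·d)/(b·c) = (788 × 2169) / (262 × 1304) = 1709172 / 341648 = 5.00273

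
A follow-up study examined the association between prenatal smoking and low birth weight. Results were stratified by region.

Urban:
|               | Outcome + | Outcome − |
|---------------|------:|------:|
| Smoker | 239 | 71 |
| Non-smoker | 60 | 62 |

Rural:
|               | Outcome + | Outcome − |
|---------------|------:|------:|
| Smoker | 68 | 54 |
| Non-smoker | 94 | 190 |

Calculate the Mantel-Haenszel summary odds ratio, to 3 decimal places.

OR_MH = Σ(aᵢdᵢ/nᵢ) / Σ(bᵢcᵢ/nᵢ), where nᵢ is the stratum total.
Stratum 1 (Urban): n = 432; a·d/n = 239·62/432 = 34.3009; b·c/n = 71·60/432 = 9.8611
Stratum 2 (Rural): n = 406; a·d/n = 68·190/406 = 31.8227; b·c/n = 54·94/406 = 12.5025
OR_MH = (34.3009 + 31.8227) / (9.8611 + 12.5025) = 66.1236 / 22.3636 = 2.95675

2.957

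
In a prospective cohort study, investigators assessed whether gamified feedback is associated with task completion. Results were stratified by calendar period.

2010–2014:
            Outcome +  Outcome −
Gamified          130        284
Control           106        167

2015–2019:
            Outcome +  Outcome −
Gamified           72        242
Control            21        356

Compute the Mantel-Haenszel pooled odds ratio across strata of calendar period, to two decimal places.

1.34

OR_MH = Σ(aᵢdᵢ/nᵢ) / Σ(bᵢcᵢ/nᵢ), where nᵢ is the stratum total.
Stratum 1 (2010–2014): n = 687; a·d/n = 130·167/687 = 31.6012; b·c/n = 284·106/687 = 43.8195
Stratum 2 (2015–2019): n = 691; a·d/n = 72·356/691 = 37.0941; b·c/n = 242·21/691 = 7.3546
OR_MH = (31.6012 + 37.0941) / (43.8195 + 7.3546) = 68.6952 / 51.1741 = 1.34238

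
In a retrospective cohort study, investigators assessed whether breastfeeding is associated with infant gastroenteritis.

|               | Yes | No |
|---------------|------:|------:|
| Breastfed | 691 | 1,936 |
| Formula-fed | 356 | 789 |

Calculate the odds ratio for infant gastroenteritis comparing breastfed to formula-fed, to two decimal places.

Cells: a = 691, b = 1936, c = 356, d = 789.
OR = (a·d)/(b·c) = (691 × 789) / (1936 × 356) = 545199 / 689216 = 0.79104
Exposure is associated with lower odds of infant gastroenteritis (OR = 0.79 < 1).

0.79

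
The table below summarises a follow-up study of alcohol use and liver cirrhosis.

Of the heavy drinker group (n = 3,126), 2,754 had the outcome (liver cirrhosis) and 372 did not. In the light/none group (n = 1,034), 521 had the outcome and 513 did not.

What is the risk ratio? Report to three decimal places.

From the description: a = 2754, b = 372, c = 521, d = 513.
Risk in exposed = 2754/3126 = 0.88100; risk in unexposed = 521/1034 = 0.50387.
RR = 0.88100 / 0.50387 = 1.74847
The risk among the exposed is 1.75 times that among the unexposed.

1.748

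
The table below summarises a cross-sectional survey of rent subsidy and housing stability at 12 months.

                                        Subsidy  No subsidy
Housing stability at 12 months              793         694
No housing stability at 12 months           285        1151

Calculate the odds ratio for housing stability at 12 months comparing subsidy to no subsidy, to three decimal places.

Reading the table with exposure as columns: a = 793 (Subsidy, case), b = 285 (Subsidy, non-case), c = 694 (No subsidy, case), d = 1151.
OR = (a·d)/(b·c) = (793 × 1151) / (285 × 694) = 912743 / 197790 = 4.61471
The odds of housing stability at 12 months are about 4.61 times as high in the subsidy group.

4.615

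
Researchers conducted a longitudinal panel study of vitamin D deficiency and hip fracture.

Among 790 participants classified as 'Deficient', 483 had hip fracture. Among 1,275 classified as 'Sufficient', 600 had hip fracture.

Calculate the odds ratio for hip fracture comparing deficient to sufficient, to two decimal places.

1.77

From the description: a = 483, b = 307, c = 600, d = 675.
OR = (a·d)/(b·c) = (483 × 675) / (307 × 600) = 326025 / 184200 = 1.76995
The odds of hip fracture are about 1.77 times as high in the deficient group.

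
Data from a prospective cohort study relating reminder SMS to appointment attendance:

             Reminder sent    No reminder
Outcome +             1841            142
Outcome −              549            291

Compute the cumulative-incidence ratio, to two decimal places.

2.35

Reading the table with exposure as columns: a = 1841 (Reminder sent, case), b = 549 (Reminder sent, non-case), c = 142 (No reminder, case), d = 291.
Risk in exposed = 1841/2390 = 0.77029; risk in unexposed = 142/433 = 0.32794.
RR = 0.77029 / 0.32794 = 2.34885
The risk among the exposed is 2.35 times that among the unexposed.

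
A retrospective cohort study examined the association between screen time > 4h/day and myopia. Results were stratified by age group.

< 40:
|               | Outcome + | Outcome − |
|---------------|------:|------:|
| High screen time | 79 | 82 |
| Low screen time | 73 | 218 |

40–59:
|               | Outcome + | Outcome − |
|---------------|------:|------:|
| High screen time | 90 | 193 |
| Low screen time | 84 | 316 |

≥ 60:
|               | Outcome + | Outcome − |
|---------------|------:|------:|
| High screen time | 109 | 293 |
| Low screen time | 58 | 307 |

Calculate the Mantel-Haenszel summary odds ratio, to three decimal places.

OR_MH = Σ(aᵢdᵢ/nᵢ) / Σ(bᵢcᵢ/nᵢ), where nᵢ is the stratum total.
Stratum 1 (< 40): n = 452; a·d/n = 79·218/452 = 38.1018; b·c/n = 82·73/452 = 13.2434
Stratum 2 (40–59): n = 683; a·d/n = 90·316/683 = 41.6398; b·c/n = 193·84/683 = 23.7365
Stratum 3 (≥ 60): n = 767; a·d/n = 109·307/767 = 43.6284; b·c/n = 293·58/767 = 22.1565
OR_MH = (38.1018 + 41.6398 + 43.6284) / (13.2434 + 23.7365 + 22.1565) = 123.3700 / 59.1363 = 2.08620

2.086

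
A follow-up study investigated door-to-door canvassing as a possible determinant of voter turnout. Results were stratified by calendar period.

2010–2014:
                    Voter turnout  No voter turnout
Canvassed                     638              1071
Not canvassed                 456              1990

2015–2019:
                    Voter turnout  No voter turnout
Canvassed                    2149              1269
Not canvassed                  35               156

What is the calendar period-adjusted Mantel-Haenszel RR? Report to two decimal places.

RR_MH = Σ(aᵢ·n₀ᵢ/nᵢ) / Σ(cᵢ·n₁ᵢ/nᵢ), with n₁ᵢ = aᵢ+bᵢ (exposed), n₀ᵢ = cᵢ+dᵢ (unexposed), nᵢ = n₁ᵢ+n₀ᵢ.
Stratum 1 (2010–2014): n₁ = 1709, n₀ = 2446, n = 4155; a·n₀/n = 638·2446/4155 = 375.5832; c·n₁/n = 456·1709/4155 = 187.5581
Stratum 2 (2015–2019): n₁ = 3418, n₀ = 191, n = 3609; a·n₀/n = 2149·191/3609 = 113.7321; c·n₁/n = 35·3418/3609 = 33.1477
RR_MH = (375.5832 + 113.7321) / (187.5581 + 33.1477) = 489.3152 / 220.7058 = 2.21705

2.22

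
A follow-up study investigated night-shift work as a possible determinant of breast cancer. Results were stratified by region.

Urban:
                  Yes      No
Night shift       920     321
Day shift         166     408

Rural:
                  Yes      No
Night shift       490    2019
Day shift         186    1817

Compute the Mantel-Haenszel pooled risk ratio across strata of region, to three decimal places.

RR_MH = Σ(aᵢ·n₀ᵢ/nᵢ) / Σ(cᵢ·n₁ᵢ/nᵢ), with n₁ᵢ = aᵢ+bᵢ (exposed), n₀ᵢ = cᵢ+dᵢ (unexposed), nᵢ = n₁ᵢ+n₀ᵢ.
Stratum 1 (Urban): n₁ = 1241, n₀ = 574, n = 1815; a·n₀/n = 920·574/1815 = 290.9532; c·n₁/n = 166·1241/1815 = 113.5019
Stratum 2 (Rural): n₁ = 2509, n₀ = 2003, n = 4512; a·n₀/n = 490·2003/4512 = 217.5244; c·n₁/n = 186·2509/4512 = 103.4295
RR_MH = (290.9532 + 217.5244) / (113.5019 + 103.4295) = 508.4775 / 216.9314 = 2.34395

2.344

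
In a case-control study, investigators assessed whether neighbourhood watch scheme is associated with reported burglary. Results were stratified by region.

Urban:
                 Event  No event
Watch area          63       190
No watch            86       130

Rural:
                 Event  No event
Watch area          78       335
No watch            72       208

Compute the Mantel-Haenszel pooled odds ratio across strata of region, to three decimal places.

0.587

OR_MH = Σ(aᵢdᵢ/nᵢ) / Σ(bᵢcᵢ/nᵢ), where nᵢ is the stratum total.
Stratum 1 (Urban): n = 469; a·d/n = 63·130/469 = 17.4627; b·c/n = 190·86/469 = 34.8401
Stratum 2 (Rural): n = 693; a·d/n = 78·208/693 = 23.4113; b·c/n = 335·72/693 = 34.8052
OR_MH = (17.4627 + 23.4113) / (34.8401 + 34.8052) = 40.8739 / 69.6453 = 0.58689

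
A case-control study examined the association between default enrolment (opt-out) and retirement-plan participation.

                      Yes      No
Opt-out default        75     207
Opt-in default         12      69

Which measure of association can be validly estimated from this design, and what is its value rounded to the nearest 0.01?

2.08

Cells: a = 75, b = 207, c = 12, d = 69.
This is a case-control study: participants were sampled on outcome status, so risks in the source population cannot be estimated directly — relative risk is not valid here. The odds ratio is the appropriate measure.
OR = (a·d)/(b·c) = (75 × 69) / (207 × 12) = 5175 / 2484 = 2.08333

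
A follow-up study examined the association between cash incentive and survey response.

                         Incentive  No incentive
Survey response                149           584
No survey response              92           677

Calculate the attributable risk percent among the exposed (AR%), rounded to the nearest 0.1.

Reading the table with exposure as columns: a = 149 (Incentive, case), b = 92 (Incentive, non-case), c = 584 (No incentive, case), d = 677.
Risk in exposed = 149/241 = 0.61826; risk in unexposed = 584/1261 = 0.46312.
RR = 0.61826/0.46312 = 1.33497
AR% = (RR − 1)/RR × 100 = (1.33497 − 1)/1.33497 × 100 = 25.0919%

25.1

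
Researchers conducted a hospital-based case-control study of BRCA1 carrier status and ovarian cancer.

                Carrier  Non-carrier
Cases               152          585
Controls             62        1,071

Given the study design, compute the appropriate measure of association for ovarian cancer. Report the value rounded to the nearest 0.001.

4.488

Reading the table with exposure as columns: a = 152 (Carrier, case), b = 62 (Carrier, non-case), c = 585 (Non-carrier, case), d = 1071.
This is a hospital-based case-control study: participants were sampled on outcome status, so risks in the source population cannot be estimated directly — relative risk is not valid here. The odds ratio is the appropriate measure.
OR = (a·d)/(b·c) = (152 × 1071) / (62 × 585) = 162792 / 36270 = 4.48834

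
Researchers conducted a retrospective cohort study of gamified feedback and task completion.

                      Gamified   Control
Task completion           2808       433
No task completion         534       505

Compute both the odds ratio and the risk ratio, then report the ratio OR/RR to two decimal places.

Reading the table with exposure as columns: a = 2808 (Gamified, case), b = 534 (Gamified, non-case), c = 433 (Control, case), d = 505.
OR = (2808·505)/(534·433) = 1418040/231222 = 6.13281
Risk in exposed = 2808/3342 = 0.84022; risk in unexposed = 433/938 = 0.46162; RR = 1.82014
OR/RR = 6.13281 / 1.82014 = 3.36941
The outcome is not rare, so the OR lies further from 1 than the RR.

3.37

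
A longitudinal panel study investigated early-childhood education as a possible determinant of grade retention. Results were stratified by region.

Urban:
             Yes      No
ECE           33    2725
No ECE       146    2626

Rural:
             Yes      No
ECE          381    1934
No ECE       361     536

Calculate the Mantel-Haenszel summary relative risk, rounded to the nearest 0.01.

RR_MH = Σ(aᵢ·n₀ᵢ/nᵢ) / Σ(cᵢ·n₁ᵢ/nᵢ), with n₁ᵢ = aᵢ+bᵢ (exposed), n₀ᵢ = cᵢ+dᵢ (unexposed), nᵢ = n₁ᵢ+n₀ᵢ.
Stratum 1 (Urban): n₁ = 2758, n₀ = 2772, n = 5530; a·n₀/n = 33·2772/5530 = 16.5418; c·n₁/n = 146·2758/5530 = 72.8152
Stratum 2 (Rural): n₁ = 2315, n₀ = 897, n = 3212; a·n₀/n = 381·897/3212 = 106.4001; c·n₁/n = 361·2315/3212 = 260.1852
RR_MH = (16.5418 + 106.4001) / (72.8152 + 260.1852) = 122.9418 / 333.0004 = 0.36919

0.37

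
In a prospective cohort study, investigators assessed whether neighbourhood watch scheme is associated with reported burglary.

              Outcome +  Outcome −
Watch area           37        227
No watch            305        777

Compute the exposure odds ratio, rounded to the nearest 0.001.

0.415

Cells: a = 37, b = 227, c = 305, d = 777.
OR = (a·d)/(b·c) = (37 × 777) / (227 × 305) = 28749 / 69235 = 0.41524
Exposure is associated with lower odds of reported burglary (OR = 0.42 < 1).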